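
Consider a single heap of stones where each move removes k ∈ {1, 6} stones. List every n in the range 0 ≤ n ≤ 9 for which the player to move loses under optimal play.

Build the Grundy sequence with g(k) = mex{g(k−s) : s ∈ {1, 6}, s ≤ k}:
k:     0  1  2  3  4  5  6  7  8  9
g(k):  0  1  0  1  0  1  2  0  1  0
The P-positions (g = 0) in 0..9 are 0, 2, 4, 7, 9.

0, 2, 4, 7, 9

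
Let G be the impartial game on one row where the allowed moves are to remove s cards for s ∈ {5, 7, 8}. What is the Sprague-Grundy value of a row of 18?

Compute g(0), g(1), … for moves {5, 7, 8}:
k:     0  1  2  3  4  5  6  7  8  9 10 11 12 13 14 15 16 17 18
g(k):  0  0  0  0  0  1  1  1  1  1  2  2  2  0  0  0  0  0  1
So g(18) = 1.

1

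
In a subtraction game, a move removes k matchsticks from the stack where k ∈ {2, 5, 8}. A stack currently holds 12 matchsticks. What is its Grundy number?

1

Compute g(0), g(1), … for moves {2, 5, 8}:
g(0) = mex{} = 0
g(1) = mex{} = 0
g(2) = mex{0} = 1
g(3) = mex{0} = 1
g(4) = mex{1} = 0
g(5) = mex{0,1} = 2
g(6) = mex{0} = 1
g(7) = mex{1,2} = 0
g(8) = mex{0,1} = 2
g(9) = mex{0} = 1
g(10) = mex{1,2} = 0
g(11) = mex{1} = 0
g(12) = mex{0} = 1
So g(12) = 1.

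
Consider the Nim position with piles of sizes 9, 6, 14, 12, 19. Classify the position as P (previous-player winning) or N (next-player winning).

Bitwise XOR of the heap sizes:
  01001  (9)
  00110  (6)
  01110  (14)
  01100  (12)
  10011  (19)
  -----
  11110  (30)
The nim-sum is 30 ≠ 0, so this is an N-position: the player to move can win.

N-position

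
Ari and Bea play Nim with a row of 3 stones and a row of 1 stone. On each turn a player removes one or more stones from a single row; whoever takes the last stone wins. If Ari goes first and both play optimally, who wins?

Ari wins

Nim-sum: 3 XOR 1 = 2.
The nim-sum is 2 ≠ 0, so this is an N-position: the player to move can win; Ari has a winning move.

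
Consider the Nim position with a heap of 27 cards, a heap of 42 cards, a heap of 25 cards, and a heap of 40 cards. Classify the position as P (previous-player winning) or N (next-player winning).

Nim-sum: 27 ⊕ 42 ⊕ 25 ⊕ 40 = 0.
The nim-sum is 0, so this is a P-position: the player to move is in a losing position under optimal play.

P-position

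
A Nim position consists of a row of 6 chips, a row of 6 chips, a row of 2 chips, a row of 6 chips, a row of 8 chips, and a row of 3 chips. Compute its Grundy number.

15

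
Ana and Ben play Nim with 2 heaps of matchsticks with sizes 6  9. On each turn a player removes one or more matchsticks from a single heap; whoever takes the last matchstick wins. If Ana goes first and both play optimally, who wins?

Ana wins

Compute the nim-sum pairwise:
6 XOR 9 = 15
The nim-sum is 15 ≠ 0, so this is an N-position: the player to move can win; Ana has a winning move.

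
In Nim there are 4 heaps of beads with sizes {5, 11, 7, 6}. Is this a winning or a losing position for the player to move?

Nim-sum: 5 ^ 11 ^ 7 ^ 6 = 15.
The nim-sum is 15 ≠ 0, so this is an N-position: the player to move can win.

Winning position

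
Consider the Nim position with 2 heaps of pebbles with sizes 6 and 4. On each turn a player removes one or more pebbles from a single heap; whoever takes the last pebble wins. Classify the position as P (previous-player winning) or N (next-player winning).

N-position

Compute the nim-sum pairwise:
6 ⊕ 4 = 2
The nim-sum is 2 ≠ 0, so this is an N-position: the player to move can win.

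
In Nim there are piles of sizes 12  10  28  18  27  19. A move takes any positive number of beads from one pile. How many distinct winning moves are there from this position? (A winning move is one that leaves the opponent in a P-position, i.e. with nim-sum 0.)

0

In binary:
  01100  (12)
  01010  (10)
  11100  (28)
  10010  (18)
  11011  (27)
  10011  (19)
  -----
  00000  (0)
The nim-sum is already 0, so every move leaves a nonzero nim-sum — there are no winning moves.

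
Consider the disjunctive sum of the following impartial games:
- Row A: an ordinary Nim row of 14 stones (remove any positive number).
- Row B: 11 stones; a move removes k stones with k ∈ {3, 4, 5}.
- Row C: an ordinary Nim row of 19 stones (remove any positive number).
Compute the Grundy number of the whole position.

28

Row A is a plain Nim row of size 14, so its Grundy value is 14.
Grundy values for row B (subtraction set {3, 4, 5}):
g(0) = mex{} = 0
g(1) = mex{} = 0
g(2) = mex{} = 0
g(3) = mex{0} = 1
g(4) = mex{0} = 1
g(5) = mex{0} = 1
g(6) = mex{0,1} = 2
g(7) = mex{0,1} = 2
g(8) = mex{1} = 0
g(9) = mex{1,2} = 0
g(10) = mex{1,2} = 0
g(11) = mex{0,2} = 1
So g(11) = 1.
Row C is a plain Nim row of size 19, so its Grundy value is 19.
By the Sprague-Grundy theorem, the Grundy value of a sum of independent games is the XOR of the component values.
Combined value = 14 XOR 1 XOR 19 = 28.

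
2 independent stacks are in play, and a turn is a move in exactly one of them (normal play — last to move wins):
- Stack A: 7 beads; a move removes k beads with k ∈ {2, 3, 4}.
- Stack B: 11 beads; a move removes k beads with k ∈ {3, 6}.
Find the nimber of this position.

0

For stack A, compute g(0), g(1), … with moves {2, 3, 4}:
g(0) = mex{} = 0
g(1) = mex{} = 0
g(2) = mex{0} = 1
g(3) = mex{0} = 1
g(4) = mex{0,1} = 2
g(5) = mex{0,1} = 2
g(6) = mex{1,2} = 0
g(7) = mex{1,2} = 0
So g(7) = 0.
For stack B, compute g(0), g(1), … with moves {3, 6}:
g(0) = mex{} = 0
g(1) = mex{} = 0
g(2) = mex{} = 0
g(3) = mex{0} = 1
g(4) = mex{0} = 1
g(5) = mex{0} = 1
g(6) = mex{0,1} = 2
g(7) = mex{0,1} = 2
g(8) = mex{0,1} = 2
g(9) = mex{1,2} = 0
g(10) = mex{1,2} = 0
g(11) = mex{1,2} = 0
So g(11) = 0.
By the Sprague-Grundy theorem, the Grundy value of a sum of independent games is the XOR of the component values.
Combined value = 0 XOR 0 = 0.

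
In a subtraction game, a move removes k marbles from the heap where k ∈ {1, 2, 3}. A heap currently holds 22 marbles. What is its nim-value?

Build the Grundy sequence with g(k) = mex{g(k−s) : s ∈ {1, 2, 3}, s ≤ k}:
k:     0  1  2  3  4  5  6  7  8  9 10 11 12 13 14 15 16 17 18 19 20 21 22
g(k):  0  1  2  3  0  1  2  3  0  1  2  3  0  1  2  3  0  1  2  3  0  1  2
So g(22) = 2.

2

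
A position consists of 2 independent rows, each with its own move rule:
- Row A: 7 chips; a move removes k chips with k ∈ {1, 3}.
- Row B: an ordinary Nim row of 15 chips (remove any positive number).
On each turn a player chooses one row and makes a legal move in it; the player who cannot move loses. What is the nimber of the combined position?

14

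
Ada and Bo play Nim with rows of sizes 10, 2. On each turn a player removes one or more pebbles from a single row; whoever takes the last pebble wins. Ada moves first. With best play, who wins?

Ada wins

In binary:
  1010  (10)
  0010  (2)
  ----
  1000  (8)
The nim-sum is 8 ≠ 0, so this is an N-position: the player to move can win; Ada has a winning move.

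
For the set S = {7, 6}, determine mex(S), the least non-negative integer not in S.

0 is not in the set, so the mex is 0.

0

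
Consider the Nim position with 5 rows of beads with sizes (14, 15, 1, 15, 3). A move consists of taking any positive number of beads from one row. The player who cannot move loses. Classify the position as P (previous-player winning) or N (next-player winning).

Nim-sum: 14 ⊕ 15 ⊕ 1 ⊕ 15 ⊕ 3 = 12.
The nim-sum is 12 ≠ 0, so this is an N-position: the player to move can win.

N-position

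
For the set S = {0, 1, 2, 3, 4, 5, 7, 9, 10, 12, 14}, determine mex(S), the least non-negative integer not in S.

6

The values 0, 1, 2, 3, 4, 5 are all present; 6 is the first non-negative integer missing from the set.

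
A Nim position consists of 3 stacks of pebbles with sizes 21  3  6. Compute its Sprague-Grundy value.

16

Write each in binary and XOR column by column:
  10101  (21)
  00011  (3)
  00110  (6)
  -----
  10000  (16)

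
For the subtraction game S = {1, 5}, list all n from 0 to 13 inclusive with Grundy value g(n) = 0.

0, 2, 4, 6, 8, 10, 12

Compute g(0), g(1), … for moves {1, 5}:
k:     0  1  2  3  4  5  6  7  8  9 10 11 12 13
g(k):  0  1  0  1  0  1  0  1  0  1  0  1  0  1
The P-positions (g = 0) in 0..13 are 0, 2, 4, 6, 8, 10, 12.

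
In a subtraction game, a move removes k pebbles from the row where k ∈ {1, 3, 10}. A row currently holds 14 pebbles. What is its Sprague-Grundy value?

1

Grundy values for subtraction set {1, 3, 10}:
k:     0  1  2  3  4  5  6  7  8  9 10 11 12 13 14
g(k):  0  1  0  1  0  1  0  1  0  1  2  3  2  0  1
So g(14) = 1.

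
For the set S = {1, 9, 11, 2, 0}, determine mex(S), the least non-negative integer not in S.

3

The values 0, 1, 2 are all present; 3 is the first non-negative integer missing from the set.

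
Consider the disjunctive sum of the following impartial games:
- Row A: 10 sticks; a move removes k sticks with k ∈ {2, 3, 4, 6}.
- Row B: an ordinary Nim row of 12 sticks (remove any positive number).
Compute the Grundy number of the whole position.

13

For row A, compute g(0), g(1), … with moves {2, 3, 4, 6}:
g(0) = mex{} = 0
g(1) = mex{} = 0
g(2) = mex{0} = 1
g(3) = mex{0} = 1
g(4) = mex{0,1} = 2
g(5) = mex{0,1} = 2
g(6) = mex{0,1,2} = 3
g(7) = mex{0,1,2} = 3
g(8) = mex{1,2,3} = 0
g(9) = mex{1,2,3} = 0
g(10) = mex{0,2,3} = 1
So g(10) = 1.
Row B is a plain Nim row of size 12, so its Grundy value is 12.
By the Sprague-Grundy theorem, the Grundy value of a sum of independent games is the XOR of the component values.
Combined value = 1 XOR 12 = 13.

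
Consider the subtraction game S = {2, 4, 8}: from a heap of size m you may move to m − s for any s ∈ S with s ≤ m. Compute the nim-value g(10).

2

Grundy values for subtraction set {2, 4, 8}:
g(0) = mex{} = 0
g(1) = mex{} = 0
g(2) = mex{0} = 1
g(3) = mex{0} = 1
g(4) = mex{0,1} = 2
g(5) = mex{0,1} = 2
g(6) = mex{1,2} = 0
g(7) = mex{1,2} = 0
g(8) = mex{0,2} = 1
g(9) = mex{0,2} = 1
g(10) = mex{0,1} = 2
So g(10) = 2.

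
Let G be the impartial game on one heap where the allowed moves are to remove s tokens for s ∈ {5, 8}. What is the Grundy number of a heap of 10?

2

Build the Grundy sequence with g(k) = mex{g(k−s) : s ∈ {5, 8}, s ≤ k}:
g(0) = mex{} = 0
g(1) = mex{} = 0
g(2) = mex{} = 0
g(3) = mex{} = 0
g(4) = mex{} = 0
g(5) = mex{0} = 1
g(6) = mex{0} = 1
g(7) = mex{0} = 1
g(8) = mex{0} = 1
g(9) = mex{0} = 1
g(10) = mex{0,1} = 2
So g(10) = 2.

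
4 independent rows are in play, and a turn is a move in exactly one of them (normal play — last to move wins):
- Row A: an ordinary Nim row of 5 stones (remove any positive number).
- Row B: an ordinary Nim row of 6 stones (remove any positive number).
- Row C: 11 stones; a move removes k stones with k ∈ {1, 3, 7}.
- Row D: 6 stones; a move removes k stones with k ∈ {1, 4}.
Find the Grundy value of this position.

3

Row A is a plain Nim row of size 5, so its Grundy value is 5.
Row B is a plain Nim row of size 6, so its Grundy value is 6.
For row C, compute g(0), g(1), … with moves {1, 3, 7}:
g(0) = mex{} = 0
g(1) = mex{0} = 1
g(2) = mex{1} = 0
g(3) = mex{0} = 1
g(4) = mex{1} = 0
g(5) = mex{0} = 1
g(6) = mex{1} = 0
g(7) = mex{0} = 1
g(8) = mex{1} = 0
g(9) = mex{0} = 1
g(10) = mex{1} = 0
g(11) = mex{0} = 1
So g(11) = 1.
Grundy values for row D (subtraction set {1, 4}):
g(0) = mex{} = 0
g(1) = mex{0} = 1
g(2) = mex{1} = 0
g(3) = mex{0} = 1
g(4) = mex{0,1} = 2
g(5) = mex{1,2} = 0
g(6) = mex{0} = 1
So g(6) = 1.
By the Sprague-Grundy theorem, the Grundy value of a sum of independent games is the XOR of the component values.
Combined value = 5 ⊕ 6 ⊕ 1 ⊕ 1 = 3.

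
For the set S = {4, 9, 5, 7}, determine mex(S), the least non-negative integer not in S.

0

0 is not in the set, so the mex is 0.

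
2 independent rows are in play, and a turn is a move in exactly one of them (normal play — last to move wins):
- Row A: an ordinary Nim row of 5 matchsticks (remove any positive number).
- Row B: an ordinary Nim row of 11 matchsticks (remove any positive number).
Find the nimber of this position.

14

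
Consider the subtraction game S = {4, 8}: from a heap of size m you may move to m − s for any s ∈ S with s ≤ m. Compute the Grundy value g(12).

Build the Grundy sequence with g(k) = mex{g(k−s) : s ∈ {4, 8}, s ≤ k}:
g(0) = mex{} = 0
g(1) = mex{} = 0
g(2) = mex{} = 0
g(3) = mex{} = 0
g(4) = mex{0} = 1
g(5) = mex{0} = 1
g(6) = mex{0} = 1
g(7) = mex{0} = 1
g(8) = mex{0,1} = 2
g(9) = mex{0,1} = 2
g(10) = mex{0,1} = 2
g(11) = mex{0,1} = 2
g(12) = mex{1,2} = 0
So g(12) = 0.

0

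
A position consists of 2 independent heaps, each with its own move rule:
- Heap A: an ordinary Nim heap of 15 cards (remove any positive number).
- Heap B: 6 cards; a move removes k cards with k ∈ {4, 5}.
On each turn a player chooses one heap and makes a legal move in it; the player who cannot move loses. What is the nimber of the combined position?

14

Heap A is a plain Nim heap of size 15, so its Grundy value is 15.
For heap B, compute g(0), g(1), … with moves {4, 5}:
k:     0  1  2  3  4  5  6
g(k):  0  0  0  0  1  1  1
So g(6) = 1.
The value of a disjunctive sum is the nim-sum of the parts.
Combined value = 15 XOR 1 = 14.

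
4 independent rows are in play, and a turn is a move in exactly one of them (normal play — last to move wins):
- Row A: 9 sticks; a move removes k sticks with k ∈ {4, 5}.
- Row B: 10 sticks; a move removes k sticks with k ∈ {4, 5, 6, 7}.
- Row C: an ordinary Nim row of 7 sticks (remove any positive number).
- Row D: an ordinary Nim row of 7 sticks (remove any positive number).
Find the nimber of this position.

For row A, compute g(0), g(1), … with moves {4, 5}:
g(0) = mex{} = 0
g(1) = mex{} = 0
g(2) = mex{} = 0
g(3) = mex{} = 0
g(4) = mex{0} = 1
g(5) = mex{0} = 1
g(6) = mex{0} = 1
g(7) = mex{0} = 1
g(8) = mex{0,1} = 2
g(9) = mex{1} = 0
So g(9) = 0.
Grundy values for row B (subtraction set {4, 5, 6, 7}):
k:     0  1  2  3  4  5  6  7  8  9 10
g(k):  0  0  0  0  1  1  1  1  2  2  2
So g(10) = 2.
Row C is a plain Nim row of size 7, so its Grundy value is 7.
Row D is a plain Nim row of size 7, so its Grundy value is 7.
The value of a disjunctive sum is the nim-sum of the parts.
Combined value = 0 XOR 2 XOR 7 XOR 7 = 2.

2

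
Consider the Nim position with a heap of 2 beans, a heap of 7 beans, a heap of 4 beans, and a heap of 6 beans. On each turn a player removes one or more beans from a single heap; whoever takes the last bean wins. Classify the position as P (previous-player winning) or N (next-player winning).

N-position

In binary:
  010  (2)
  111  (7)
  100  (4)
  110  (6)
  ---
  111  (7)
The nim-sum is 7 ≠ 0, so this is an N-position: the player to move can win.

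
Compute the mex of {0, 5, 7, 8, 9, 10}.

1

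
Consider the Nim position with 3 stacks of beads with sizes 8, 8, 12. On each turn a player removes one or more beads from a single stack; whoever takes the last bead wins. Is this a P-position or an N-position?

Nim-sum: 8 XOR 8 XOR 12 = 12.
The nim-sum is 12 ≠ 0, so this is an N-position: the player to move can win.

N-position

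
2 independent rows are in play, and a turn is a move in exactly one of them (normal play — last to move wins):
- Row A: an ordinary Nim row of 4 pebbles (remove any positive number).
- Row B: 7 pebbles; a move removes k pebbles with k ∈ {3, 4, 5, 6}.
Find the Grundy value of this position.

6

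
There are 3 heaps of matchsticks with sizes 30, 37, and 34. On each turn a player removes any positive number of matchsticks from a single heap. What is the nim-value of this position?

25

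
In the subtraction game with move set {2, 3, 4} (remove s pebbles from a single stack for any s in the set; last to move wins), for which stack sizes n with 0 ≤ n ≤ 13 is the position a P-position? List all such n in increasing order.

0, 1, 6, 7, 12, 13

Grundy values for subtraction set {2, 3, 4}:
k:     0  1  2  3  4  5  6  7  8  9 10 11 12 13
g(k):  0  0  1  1  2  2  0  0  1  1  2  2  0  0
The P-positions (g = 0) in 0..13 are 0, 1, 6, 7, 12, 13.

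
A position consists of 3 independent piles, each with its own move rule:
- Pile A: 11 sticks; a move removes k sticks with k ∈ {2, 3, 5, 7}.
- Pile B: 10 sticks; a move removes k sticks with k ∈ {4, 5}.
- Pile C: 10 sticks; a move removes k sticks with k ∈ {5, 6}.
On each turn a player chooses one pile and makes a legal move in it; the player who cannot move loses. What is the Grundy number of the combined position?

3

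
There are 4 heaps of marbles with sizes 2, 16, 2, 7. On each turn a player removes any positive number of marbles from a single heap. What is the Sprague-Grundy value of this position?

Compute the nim-sum pairwise:
2 ⊕ 16 = 18
18 ⊕ 2 = 16
16 ⊕ 7 = 23

23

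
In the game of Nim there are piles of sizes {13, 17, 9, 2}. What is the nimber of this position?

23

Nim-sum: 13 XOR 17 XOR 9 XOR 2 = 23.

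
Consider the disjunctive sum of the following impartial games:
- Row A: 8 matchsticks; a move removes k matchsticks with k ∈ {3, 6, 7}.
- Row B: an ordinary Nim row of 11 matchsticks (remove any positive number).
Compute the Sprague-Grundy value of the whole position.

9

Grundy values for row A (subtraction set {3, 6, 7}):
g(0) = mex{} = 0
g(1) = mex{} = 0
g(2) = mex{} = 0
g(3) = mex{0} = 1
g(4) = mex{0} = 1
g(5) = mex{0} = 1
g(6) = mex{0,1} = 2
g(7) = mex{0,1} = 2
g(8) = mex{0,1} = 2
So g(8) = 2.
Row B is a plain Nim row of size 11, so its Grundy value is 11.
By the Sprague-Grundy theorem, the Grundy value of a sum of independent games is the XOR of the component values.
Combined value = 2 XOR 11 = 9.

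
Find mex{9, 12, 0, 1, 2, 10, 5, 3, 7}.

The values 0, 1, 2, 3 are all present; 4 is the first non-negative integer missing from the set.

4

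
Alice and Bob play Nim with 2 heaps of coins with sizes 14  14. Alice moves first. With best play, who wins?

Bob wins

Nim-sum: 14 ^ 14 = 0.
The nim-sum is 0, so this is a P-position: the player to move is in a losing position under optimal play; Alice is about to move from it and so loses — Bob wins.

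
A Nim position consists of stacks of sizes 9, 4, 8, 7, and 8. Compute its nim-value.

Nim-sum: 9 XOR 4 XOR 8 XOR 7 XOR 8 = 10.

10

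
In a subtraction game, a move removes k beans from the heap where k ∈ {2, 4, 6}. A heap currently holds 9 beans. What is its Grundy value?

0

Build the Grundy sequence with g(k) = mex{g(k−s) : s ∈ {2, 4, 6}, s ≤ k}:
k:     0  1  2  3  4  5  6  7  8  9
g(k):  0  0  1  1  2  2  3  3  0  0
So g(9) = 0.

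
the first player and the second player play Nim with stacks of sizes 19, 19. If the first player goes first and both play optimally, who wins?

the second player wins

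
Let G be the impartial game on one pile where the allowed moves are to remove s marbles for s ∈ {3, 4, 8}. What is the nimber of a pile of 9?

3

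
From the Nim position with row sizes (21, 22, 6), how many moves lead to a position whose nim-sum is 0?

3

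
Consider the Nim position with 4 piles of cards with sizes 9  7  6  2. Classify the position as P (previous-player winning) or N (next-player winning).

N-position

In binary:
  1001  (9)
  0111  (7)
  0110  (6)
  0010  (2)
  ----
  1010  (10)
The nim-sum is 10 ≠ 0, so this is an N-position: the player to move can win.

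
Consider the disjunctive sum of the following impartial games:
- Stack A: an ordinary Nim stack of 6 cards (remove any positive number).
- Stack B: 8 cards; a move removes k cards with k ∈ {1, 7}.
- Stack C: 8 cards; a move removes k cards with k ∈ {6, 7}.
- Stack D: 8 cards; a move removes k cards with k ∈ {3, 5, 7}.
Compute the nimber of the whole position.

5

Stack A is a plain Nim stack of size 6, so its Grundy value is 6.
Build the Grundy sequence for stack B with g(k) = mex{g(k−s) : s ∈ {1, 7}, s ≤ k}:
k:     0  1  2  3  4  5  6  7  8
g(k):  0  1  0  1  0  1  0  1  0
So g(8) = 0.
For stack C, compute g(0), g(1), … with moves {6, 7}:
g(0) = mex{} = 0
g(1) = mex{} = 0
g(2) = mex{} = 0
g(3) = mex{} = 0
g(4) = mex{} = 0
g(5) = mex{} = 0
g(6) = mex{0} = 1
g(7) = mex{0} = 1
g(8) = mex{0} = 1
So g(8) = 1.
For stack D, compute g(0), g(1), … with moves {3, 5, 7}:
k:     0  1  2  3  4  5  6  7  8
g(k):  0  0  0  1  1  1  2  2  2
So g(8) = 2.
The value of a disjunctive sum is the nim-sum of the parts.
Combined value = 6 ⊕ 0 ⊕ 1 ⊕ 2 = 5.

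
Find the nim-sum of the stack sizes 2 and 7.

5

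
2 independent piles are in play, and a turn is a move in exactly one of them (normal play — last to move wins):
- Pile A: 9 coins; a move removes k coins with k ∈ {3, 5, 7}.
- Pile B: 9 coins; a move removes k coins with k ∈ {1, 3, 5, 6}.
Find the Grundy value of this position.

0

For pile A, compute g(0), g(1), … with moves {3, 5, 7}:
k:     0  1  2  3  4  5  6  7  8  9
g(k):  0  0  0  1  1  1  2  2  2  3
So g(9) = 3.
Grundy values for pile B (subtraction set {1, 3, 5, 6}):
k:     0  1  2  3  4  5  6  7  8  9
g(k):  0  1  0  1  0  1  2  3  2  3
So g(9) = 3.
The value of a disjunctive sum is the nim-sum of the parts.
Combined value = 3 ⊕ 3 = 0.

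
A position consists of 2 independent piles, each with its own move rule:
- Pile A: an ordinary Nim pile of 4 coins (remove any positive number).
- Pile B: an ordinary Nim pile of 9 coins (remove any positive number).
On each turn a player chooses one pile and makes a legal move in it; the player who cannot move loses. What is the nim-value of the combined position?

Pile A is a plain Nim pile of size 4, so its Grundy value is 4.
Pile B is a plain Nim pile of size 9, so its Grundy value is 9.
The value of a disjunctive sum is the nim-sum of the parts.
Combined value = 4 ⊕ 9 = 13.

13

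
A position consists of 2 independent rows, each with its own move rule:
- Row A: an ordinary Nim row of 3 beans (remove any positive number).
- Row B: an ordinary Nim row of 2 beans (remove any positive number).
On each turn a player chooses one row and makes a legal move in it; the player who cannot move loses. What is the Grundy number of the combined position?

1

Row A is a plain Nim row of size 3, so its Grundy value is 3.
Row B is a plain Nim row of size 2, so its Grundy value is 2.
By the Sprague-Grundy theorem, the Grundy value of a sum of independent games is the XOR of the component values.
Combined value = 3 XOR 2 = 1.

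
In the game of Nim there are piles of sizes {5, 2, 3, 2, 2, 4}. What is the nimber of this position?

Bitwise XOR of the heap sizes:
  101  (5)
  010  (2)
  011  (3)
  010  (2)
  010  (2)
  100  (4)
  ---
  000  (0)

0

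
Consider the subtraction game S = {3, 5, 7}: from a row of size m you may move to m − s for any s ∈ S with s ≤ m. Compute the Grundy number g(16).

2

Build the Grundy sequence with g(k) = mex{g(k−s) : s ∈ {3, 5, 7}, s ≤ k}:
k:     0  1  2  3  4  5  6  7  8  9 10 11 12 13 14 15 16
g(k):  0  0  0  1  1  1  2  2  2  3  0  0  0  1  1  1  2
So g(16) = 2.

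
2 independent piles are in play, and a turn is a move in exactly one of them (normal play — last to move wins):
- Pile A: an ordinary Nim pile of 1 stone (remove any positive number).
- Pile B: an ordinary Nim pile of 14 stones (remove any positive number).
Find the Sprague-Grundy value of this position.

Pile A is a plain Nim pile of size 1, so its Grundy value is 1.
Pile B is a plain Nim pile of size 14, so its Grundy value is 14.
The value of a disjunctive sum is the nim-sum of the parts.
Combined value = 1 ⊕ 14 = 15.

15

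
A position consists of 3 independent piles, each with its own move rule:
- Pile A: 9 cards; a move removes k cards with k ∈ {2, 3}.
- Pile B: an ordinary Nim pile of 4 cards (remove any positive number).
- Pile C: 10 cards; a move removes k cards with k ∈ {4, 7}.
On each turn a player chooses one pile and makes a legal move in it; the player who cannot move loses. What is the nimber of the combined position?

4

For pile A, compute g(0), g(1), … with moves {2, 3}:
g(0) = mex{} = 0
g(1) = mex{} = 0
g(2) = mex{0} = 1
g(3) = mex{0} = 1
g(4) = mex{0,1} = 2
g(5) = mex{1} = 0
g(6) = mex{1,2} = 0
g(7) = mex{0,2} = 1
g(8) = mex{0} = 1
g(9) = mex{0,1} = 2
So g(9) = 2.
Pile B is a plain Nim pile of size 4, so its Grundy value is 4.
Grundy values for pile C (subtraction set {4, 7}):
g(0) = mex{} = 0
g(1) = mex{} = 0
g(2) = mex{} = 0
g(3) = mex{} = 0
g(4) = mex{0} = 1
g(5) = mex{0} = 1
g(6) = mex{0} = 1
g(7) = mex{0} = 1
g(8) = mex{0,1} = 2
g(9) = mex{0,1} = 2
g(10) = mex{0,1} = 2
So g(10) = 2.
The value of a disjunctive sum is the nim-sum of the parts.
Combined value = 2 XOR 4 XOR 2 = 4.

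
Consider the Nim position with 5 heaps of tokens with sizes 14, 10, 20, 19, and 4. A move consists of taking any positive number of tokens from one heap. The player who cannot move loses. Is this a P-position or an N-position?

Compute the nim-sum pairwise:
14 XOR 10 = 4
4 XOR 20 = 16
16 XOR 19 = 3
3 XOR 4 = 7
The nim-sum is 7 ≠ 0, so this is an N-position: the player to move can win.

N-position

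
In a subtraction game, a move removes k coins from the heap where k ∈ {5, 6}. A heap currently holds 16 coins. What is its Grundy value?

1

Build the Grundy sequence with g(k) = mex{g(k−s) : s ∈ {5, 6}, s ≤ k}:
k:     0  1  2  3  4  5  6  7  8  9 10 11 12 13 14 15 16
g(k):  0  0  0  0  0  1  1  1  1  1  2  0  0  0  0  0  1
So g(16) = 1.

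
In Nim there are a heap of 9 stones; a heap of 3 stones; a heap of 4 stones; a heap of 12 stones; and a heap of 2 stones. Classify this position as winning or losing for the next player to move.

Nim-sum: 9 ^ 3 ^ 4 ^ 12 ^ 2 = 0.
The nim-sum is 0, so this is a P-position: the player to move is in a losing position under optimal play.

Losing position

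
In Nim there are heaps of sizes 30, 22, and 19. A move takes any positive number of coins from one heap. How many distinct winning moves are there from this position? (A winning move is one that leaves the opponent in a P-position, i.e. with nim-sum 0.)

3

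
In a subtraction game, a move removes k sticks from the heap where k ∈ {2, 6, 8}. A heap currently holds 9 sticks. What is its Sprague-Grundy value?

2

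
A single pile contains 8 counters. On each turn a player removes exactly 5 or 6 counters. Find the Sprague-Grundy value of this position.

Compute g(0), g(1), … for moves {5, 6}:
g(0) = mex{} = 0
g(1) = mex{} = 0
g(2) = mex{} = 0
g(3) = mex{} = 0
g(4) = mex{} = 0
g(5) = mex{0} = 1
g(6) = mex{0} = 1
g(7) = mex{0} = 1
g(8) = mex{0} = 1
So g(8) = 1.

1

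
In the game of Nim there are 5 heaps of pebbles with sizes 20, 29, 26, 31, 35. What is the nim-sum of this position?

Compute the nim-sum pairwise:
20 ⊕ 29 = 9
9 ⊕ 26 = 19
19 ⊕ 31 = 12
12 ⊕ 35 = 47

47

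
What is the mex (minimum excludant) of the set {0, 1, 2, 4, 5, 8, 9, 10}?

The values 0, 1, 2 are all present; 3 is the first non-negative integer missing from the set.

3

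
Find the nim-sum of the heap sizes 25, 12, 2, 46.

Nim-sum: 25 ⊕ 12 ⊕ 2 ⊕ 46 = 57.

57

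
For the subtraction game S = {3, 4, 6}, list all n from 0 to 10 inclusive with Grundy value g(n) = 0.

0, 1, 2, 9, 10

Build the Grundy sequence with g(k) = mex{g(k−s) : s ∈ {3, 4, 6}, s ≤ k}:
k:     0  1  2  3  4  5  6  7  8  9 10
g(k):  0  0  0  1  1  1  2  2  2  0  0
The P-positions (g = 0) in 0..10 are 0, 1, 2, 9, 10.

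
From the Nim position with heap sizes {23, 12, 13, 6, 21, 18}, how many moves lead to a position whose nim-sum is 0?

3

Nim-sum: 23 ⊕ 12 ⊕ 13 ⊕ 6 ⊕ 21 ⊕ 18 = 23.
The overall nim-sum is X = 23. A heap of size p has a winning move iff p XOR X < p (reduce it to p XOR X).
  23: 23 XOR 23 = 0 < 23 — winning move (to 0).
  12: 12 XOR 23 = 27 ≥ 12 — no move.
  13: 13 XOR 23 = 26 ≥ 13 — no move.
  6: 6 XOR 23 = 17 ≥ 6 — no move.
  21: 21 XOR 23 = 2 < 21 — winning move (to 2).
  18: 18 XOR 23 = 5 < 18 — winning move (to 5).
That gives 3 winning moves.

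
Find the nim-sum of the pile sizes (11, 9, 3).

Bitwise XOR of the heap sizes:
  1011  (11)
  1001  (9)
  0011  (3)
  ----
  0001  (1)

1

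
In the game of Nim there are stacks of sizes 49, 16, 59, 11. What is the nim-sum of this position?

17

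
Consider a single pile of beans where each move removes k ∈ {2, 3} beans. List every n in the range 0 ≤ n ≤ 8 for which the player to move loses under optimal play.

0, 1, 5, 6

Grundy values for subtraction set {2, 3}:
g(0) = mex{} = 0
g(1) = mex{} = 0
g(2) = mex{0} = 1
g(3) = mex{0} = 1
g(4) = mex{0,1} = 2
g(5) = mex{1} = 0
g(6) = mex{1,2} = 0
g(7) = mex{0,2} = 1
g(8) = mex{0} = 1
The P-positions (g = 0) in 0..8 are 0, 1, 5, 6.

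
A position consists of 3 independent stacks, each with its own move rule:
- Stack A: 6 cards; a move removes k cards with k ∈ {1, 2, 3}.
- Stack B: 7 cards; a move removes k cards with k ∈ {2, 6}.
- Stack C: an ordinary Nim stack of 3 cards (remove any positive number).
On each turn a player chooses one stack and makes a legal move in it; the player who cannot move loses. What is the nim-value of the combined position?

Grundy values for stack A (subtraction set {1, 2, 3}):
k:     0  1  2  3  4  5  6
g(k):  0  1  2  3  0  1  2
So g(6) = 2.
For stack B, compute g(0), g(1), … with moves {2, 6}:
g(0) = mex{} = 0
g(1) = mex{} = 0
g(2) = mex{0} = 1
g(3) = mex{0} = 1
g(4) = mex{1} = 0
g(5) = mex{1} = 0
g(6) = mex{0} = 1
g(7) = mex{0} = 1
So g(7) = 1.
Stack C is a plain Nim stack of size 3, so its Grundy value is 3.
The value of a disjunctive sum is the nim-sum of the parts.
Combined value = 2 ⊕ 1 ⊕ 3 = 0.

0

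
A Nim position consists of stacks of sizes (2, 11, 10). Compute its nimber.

Write each in binary and XOR column by column:
  0010  (2)
  1011  (11)
  1010  (10)
  ----
  0011  (3)

3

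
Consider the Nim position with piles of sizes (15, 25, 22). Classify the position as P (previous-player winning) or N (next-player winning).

Nim-sum: 15 XOR 25 XOR 22 = 0.
The nim-sum is 0, so this is a P-position: the player to move is in a losing position under optimal play.

P-position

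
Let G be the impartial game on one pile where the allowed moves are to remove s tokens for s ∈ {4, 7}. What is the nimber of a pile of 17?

Grundy values for subtraction set {4, 7}:
k:     0  1  2  3  4  5  6  7  8  9 10 11 12 13 14 15 16 17
g(k):  0  0  0  0  1  1  1  1  2  2  2  0  0  0  0  1  1  1
So g(17) = 1.

1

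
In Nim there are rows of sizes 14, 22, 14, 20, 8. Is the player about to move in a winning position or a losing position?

Winning position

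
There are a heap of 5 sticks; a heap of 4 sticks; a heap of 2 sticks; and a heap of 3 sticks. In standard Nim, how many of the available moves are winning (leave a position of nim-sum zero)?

0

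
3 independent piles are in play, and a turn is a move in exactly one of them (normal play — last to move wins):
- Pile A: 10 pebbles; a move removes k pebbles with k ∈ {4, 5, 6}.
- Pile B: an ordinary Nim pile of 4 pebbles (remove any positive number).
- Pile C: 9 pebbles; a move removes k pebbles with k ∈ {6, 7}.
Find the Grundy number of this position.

5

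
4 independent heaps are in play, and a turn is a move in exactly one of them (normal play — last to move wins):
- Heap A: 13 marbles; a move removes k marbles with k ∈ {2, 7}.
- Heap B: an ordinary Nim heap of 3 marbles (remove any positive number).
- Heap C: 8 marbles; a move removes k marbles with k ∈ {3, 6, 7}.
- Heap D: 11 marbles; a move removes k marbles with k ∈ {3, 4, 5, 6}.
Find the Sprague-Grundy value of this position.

Build the Grundy sequence for heap A with g(k) = mex{g(k−s) : s ∈ {2, 7}, s ≤ k}:
g(0) = mex{} = 0
g(1) = mex{} = 0
g(2) = mex{0} = 1
g(3) = mex{0} = 1
g(4) = mex{1} = 0
g(5) = mex{1} = 0
g(6) = mex{0} = 1
g(7) = mex{0} = 1
g(8) = mex{0,1} = 2
g(9) = mex{1} = 0
g(10) = mex{1,2} = 0
g(11) = mex{0} = 1
g(12) = mex{0} = 1
g(13) = mex{1} = 0
So g(13) = 0.
Heap B is a plain Nim heap of size 3, so its Grundy value is 3.
Grundy values for heap C (subtraction set {3, 6, 7}):
k:     0  1  2  3  4  5  6  7  8
g(k):  0  0  0  1  1  1  2  2  2
So g(8) = 2.
Grundy values for heap D (subtraction set {3, 4, 5, 6}):
g(0) = mex{} = 0
g(1) = mex{} = 0
g(2) = mex{} = 0
g(3) = mex{0} = 1
g(4) = mex{0} = 1
g(5) = mex{0} = 1
g(6) = mex{0,1} = 2
g(7) = mex{0,1} = 2
g(8) = mex{0,1} = 2
g(9) = mex{1,2} = 0
g(10) = mex{1,2} = 0
g(11) = mex{1,2} = 0
So g(11) = 0.
The value of a disjunctive sum is the nim-sum of the parts.
Combined value = 0 XOR 3 XOR 2 XOR 0 = 1.

1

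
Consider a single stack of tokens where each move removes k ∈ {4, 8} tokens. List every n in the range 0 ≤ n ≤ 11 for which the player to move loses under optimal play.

0, 1, 2, 3

Build the Grundy sequence with g(k) = mex{g(k−s) : s ∈ {4, 8}, s ≤ k}:
g(0) = mex{} = 0
g(1) = mex{} = 0
g(2) = mex{} = 0
g(3) = mex{} = 0
g(4) = mex{0} = 1
g(5) = mex{0} = 1
g(6) = mex{0} = 1
g(7) = mex{0} = 1
g(8) = mex{0,1} = 2
g(9) = mex{0,1} = 2
g(10) = mex{0,1} = 2
g(11) = mex{0,1} = 2
The P-positions (g = 0) in 0..11 are 0, 1, 2, 3.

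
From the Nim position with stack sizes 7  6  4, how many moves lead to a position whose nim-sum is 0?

3

Write each in binary and XOR column by column:
  111  (7)
  110  (6)
  100  (4)
  ---
  101  (5)
The overall nim-sum is X = 5. A stack of size p has a winning move iff p XOR X < p (reduce it to p XOR X).
  7: 7 XOR 5 = 2 < 7 — winning move (to 2).
  6: 6 XOR 5 = 3 < 6 — winning move (to 3).
  4: 4 XOR 5 = 1 < 4 — winning move (to 1).
That gives 3 winning moves.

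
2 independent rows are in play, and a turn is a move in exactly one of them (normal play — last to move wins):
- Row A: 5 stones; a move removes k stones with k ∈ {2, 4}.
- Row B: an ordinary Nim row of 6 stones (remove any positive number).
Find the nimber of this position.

Build the Grundy sequence for row A with g(k) = mex{g(k−s) : s ∈ {2, 4}, s ≤ k}:
g(0) = mex{} = 0
g(1) = mex{} = 0
g(2) = mex{0} = 1
g(3) = mex{0} = 1
g(4) = mex{0,1} = 2
g(5) = mex{0,1} = 2
So g(5) = 2.
Row B is a plain Nim row of size 6, so its Grundy value is 6.
By the Sprague-Grundy theorem, the Grundy value of a sum of independent games is the XOR of the component values.
Combined value = 2 XOR 6 = 4.

4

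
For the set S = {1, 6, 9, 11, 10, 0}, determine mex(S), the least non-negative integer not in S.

2

The values 0, 1 are all present; 2 is the first non-negative integer missing from the set.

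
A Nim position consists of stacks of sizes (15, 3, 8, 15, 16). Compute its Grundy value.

In binary:
  01111  (15)
  00011  (3)
  01000  (8)
  01111  (15)
  10000  (16)
  -----
  11011  (27)

27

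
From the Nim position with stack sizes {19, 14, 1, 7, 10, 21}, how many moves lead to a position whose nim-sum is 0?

Compute the nim-sum pairwise:
19 XOR 14 = 29
29 XOR 1 = 28
28 XOR 7 = 27
27 XOR 10 = 17
17 XOR 21 = 4
The overall nim-sum is X = 4. A stack of size p has a winning move iff p XOR X < p (reduce it to p XOR X).
  19: 19 XOR 4 = 23 ≥ 19 — no move.
  14: 14 XOR 4 = 10 < 14 — winning move (to 10).
  1: 1 XOR 4 = 5 ≥ 1 — no move.
  7: 7 XOR 4 = 3 < 7 — winning move (to 3).
  10: 10 XOR 4 = 14 ≥ 10 — no move.
  21: 21 XOR 4 = 17 < 21 — winning move (to 17).
That gives 3 winning moves.

3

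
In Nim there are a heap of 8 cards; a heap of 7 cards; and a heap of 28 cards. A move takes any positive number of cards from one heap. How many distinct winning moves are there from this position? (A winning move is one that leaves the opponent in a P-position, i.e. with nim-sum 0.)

Write each in binary and XOR column by column:
  01000  (8)
  00111  (7)
  11100  (28)
  -----
  10011  (19)
The overall nim-sum is X = 19. A heap of size p has a winning move iff p XOR X < p (reduce it to p XOR X).
  8: 8 XOR 19 = 27 ≥ 8 — no move.
  7: 7 XOR 19 = 20 ≥ 7 — no move.
  28: 28 XOR 19 = 15 < 28 — winning move (to 15).
That gives 1 winning move.

1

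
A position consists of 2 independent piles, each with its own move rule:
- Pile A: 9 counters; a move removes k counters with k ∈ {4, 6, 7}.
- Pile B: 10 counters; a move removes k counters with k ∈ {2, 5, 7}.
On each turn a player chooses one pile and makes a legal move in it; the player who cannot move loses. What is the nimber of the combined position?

2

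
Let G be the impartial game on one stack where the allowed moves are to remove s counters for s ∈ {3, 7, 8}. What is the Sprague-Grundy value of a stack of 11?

0

Compute g(0), g(1), … for moves {3, 7, 8}:
g(0) = mex{} = 0
g(1) = mex{} = 0
g(2) = mex{} = 0
g(3) = mex{0} = 1
g(4) = mex{0} = 1
g(5) = mex{0} = 1
g(6) = mex{1} = 0
g(7) = mex{0,1} = 2
g(8) = mex{0,1} = 2
g(9) = mex{0} = 1
g(10) = mex{0,1,2} = 3
g(11) = mex{1,2} = 0
So g(11) = 0.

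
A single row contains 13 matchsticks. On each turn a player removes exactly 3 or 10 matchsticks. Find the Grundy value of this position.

0

Compute g(0), g(1), … for moves {3, 10}:
g(0) = mex{} = 0
g(1) = mex{} = 0
g(2) = mex{} = 0
g(3) = mex{0} = 1
g(4) = mex{0} = 1
g(5) = mex{0} = 1
g(6) = mex{1} = 0
g(7) = mex{1} = 0
g(8) = mex{1} = 0
g(9) = mex{0} = 1
g(10) = mex{0} = 1
g(11) = mex{0} = 1
g(12) = mex{0,1} = 2
g(13) = mex{1} = 0
So g(13) = 0.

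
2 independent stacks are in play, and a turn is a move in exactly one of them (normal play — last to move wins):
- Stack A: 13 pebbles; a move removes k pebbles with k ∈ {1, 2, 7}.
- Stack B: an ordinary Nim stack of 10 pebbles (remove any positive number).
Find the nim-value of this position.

11

Grundy values for stack A (subtraction set {1, 2, 7}):
k:     0  1  2  3  4  5  6  7  8  9 10 11 12 13
g(k):  0  1  2  0  1  2  0  1  2  0  1  2  0  1
So g(13) = 1.
Stack B is a plain Nim stack of size 10, so its Grundy value is 10.
The value of a disjunctive sum is the nim-sum of the parts.
Combined value = 1 ⊕ 10 = 11.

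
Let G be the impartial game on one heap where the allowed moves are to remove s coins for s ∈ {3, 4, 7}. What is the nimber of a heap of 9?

3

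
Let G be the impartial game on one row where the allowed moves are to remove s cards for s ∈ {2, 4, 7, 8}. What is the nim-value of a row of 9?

4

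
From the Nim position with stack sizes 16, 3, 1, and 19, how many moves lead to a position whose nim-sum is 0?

3

Bitwise XOR of the heap sizes:
  10000  (16)
  00011  (3)
  00001  (1)
  10011  (19)
  -----
  00001  (1)
The overall nim-sum is X = 1. A stack of size p has a winning move iff p XOR X < p (reduce it to p XOR X).
  16: 16 XOR 1 = 17 ≥ 16 — no move.
  3: 3 XOR 1 = 2 < 3 — winning move (to 2).
  1: 1 XOR 1 = 0 < 1 — winning move (to 0).
  19: 19 XOR 1 = 18 < 19 — winning move (to 18).
That gives 3 winning moves.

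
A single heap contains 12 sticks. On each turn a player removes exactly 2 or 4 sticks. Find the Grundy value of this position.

Build the Grundy sequence with g(k) = mex{g(k−s) : s ∈ {2, 4}, s ≤ k}:
k:     0  1  2  3  4  5  6  7  8  9 10 11 12
g(k):  0  0  1  1  2  2  0  0  1  1  2  2  0
So g(12) = 0.

0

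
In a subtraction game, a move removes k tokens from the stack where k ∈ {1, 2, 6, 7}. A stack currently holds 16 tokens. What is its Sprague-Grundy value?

0

Grundy values for subtraction set {1, 2, 6, 7}:
k:     0  1  2  3  4  5  6  7  8  9 10 11 12 13 14 15 16
g(k):  0  1  2  0  1  2  3  4  0  1  2  0  1  2  3  4  0
So g(16) = 0.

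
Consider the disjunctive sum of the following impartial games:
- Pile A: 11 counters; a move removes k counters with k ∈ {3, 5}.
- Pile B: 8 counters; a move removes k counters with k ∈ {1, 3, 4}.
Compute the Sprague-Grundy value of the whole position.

Grundy values for pile A (subtraction set {3, 5}):
k:     0  1  2  3  4  5  6  7  8  9 10 11
g(k):  0  0  0  1  1  1  2  2  0  0  0  1
So g(11) = 1.
Grundy values for pile B (subtraction set {1, 3, 4}):
g(0) = mex{} = 0
g(1) = mex{0} = 1
g(2) = mex{1} = 0
g(3) = mex{0} = 1
g(4) = mex{0,1} = 2
g(5) = mex{0,1,2} = 3
g(6) = mex{0,1,3} = 2
g(7) = mex{1,2} = 0
g(8) = mex{0,2,3} = 1
So g(8) = 1.
By the Sprague-Grundy theorem, the Grundy value of a sum of independent games is the XOR of the component values.
Combined value = 1 ⊕ 1 = 0.

0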